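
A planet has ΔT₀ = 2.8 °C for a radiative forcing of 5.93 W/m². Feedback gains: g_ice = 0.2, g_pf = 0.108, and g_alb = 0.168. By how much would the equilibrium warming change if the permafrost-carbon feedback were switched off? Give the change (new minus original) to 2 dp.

-0.91 °C

Original: g = 0.476, ΔT = 2.8/(1−0.476) = 5.3435 °C.
Without permafrost-carbon: g' = 0.368, ΔT' = 2.8/(1−0.368) = 4.4304 °C.
Change = 4.4304 − 5.3435 = -0.91 °C.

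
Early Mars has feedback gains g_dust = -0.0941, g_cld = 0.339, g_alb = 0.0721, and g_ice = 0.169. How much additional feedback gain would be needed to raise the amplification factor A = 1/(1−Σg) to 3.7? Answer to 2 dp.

Current total gain = 0.486.
Target gain for A = 3.7: g* = 1 − 1/3.7 = 0.7297.
Additional gain needed = 0.7297 − 0.486 = 0.24.

0.24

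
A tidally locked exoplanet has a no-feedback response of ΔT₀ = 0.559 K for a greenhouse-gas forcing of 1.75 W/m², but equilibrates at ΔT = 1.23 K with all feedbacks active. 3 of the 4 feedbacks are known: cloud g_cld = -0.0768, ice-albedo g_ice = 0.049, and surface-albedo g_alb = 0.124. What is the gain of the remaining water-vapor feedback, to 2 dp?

Amplification A = ΔT/ΔT₀ = 1.23/0.559 = 2.2.
Total gain g = 1 − 1/A = 1 − 1/2.2 = 0.5455.
Known gains sum to -0.0768 + 0.049 + 0.124 = 0.0962.
g_wv = 0.5455 − 0.0962 = 0.45.

0.45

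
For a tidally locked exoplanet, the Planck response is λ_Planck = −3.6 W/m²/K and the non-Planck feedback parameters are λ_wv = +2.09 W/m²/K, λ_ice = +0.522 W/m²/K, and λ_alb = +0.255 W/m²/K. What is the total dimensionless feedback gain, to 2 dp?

Convert to gains: g_wv = 2.09/3.6 = 0.5806; g_ice = 0.522/3.6 = 0.145; g_alb = 0.255/3.6 = 0.07083.
Total gain g = 0.79643.

0.80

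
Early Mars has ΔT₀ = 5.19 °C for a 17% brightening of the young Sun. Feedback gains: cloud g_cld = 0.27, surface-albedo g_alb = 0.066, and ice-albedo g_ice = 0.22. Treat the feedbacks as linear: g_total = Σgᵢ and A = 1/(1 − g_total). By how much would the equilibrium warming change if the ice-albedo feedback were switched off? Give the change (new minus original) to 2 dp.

-3.87 °C

Original: g = 0.556, ΔT = 5.19/(1−0.556) = 11.6892 °C.
Without ice-albedo: g' = 0.336, ΔT' = 5.19/(1−0.336) = 7.8163 °C.
Change = 7.8163 − 11.6892 = -3.87 °C.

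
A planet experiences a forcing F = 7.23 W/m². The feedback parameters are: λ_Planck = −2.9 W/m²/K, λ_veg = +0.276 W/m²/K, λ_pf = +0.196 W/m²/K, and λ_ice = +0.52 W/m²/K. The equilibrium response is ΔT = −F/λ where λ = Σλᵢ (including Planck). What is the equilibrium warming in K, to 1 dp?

3.8 K

Net feedback parameter λ = (−2.9) + (+0.276) + (+0.196) + (+0.52) = -1.908 W/m²/K.
ΔT = −F/λ = −7.23/(-1.908) = 3.8 K.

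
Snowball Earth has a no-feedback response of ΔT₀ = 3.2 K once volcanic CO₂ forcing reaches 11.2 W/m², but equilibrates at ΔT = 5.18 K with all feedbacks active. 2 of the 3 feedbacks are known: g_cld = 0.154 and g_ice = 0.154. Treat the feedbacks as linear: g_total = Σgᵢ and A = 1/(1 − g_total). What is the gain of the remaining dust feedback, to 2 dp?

0.07

Amplification A = ΔT/ΔT₀ = 5.18/3.2 = 1.619.
Total gain g = 1 − 1/A = 1 − 1/1.619 = 0.3823.
Known gains sum to 0.154 + 0.154 = 0.308.
g_dust = 0.3823 − 0.308 = 0.07.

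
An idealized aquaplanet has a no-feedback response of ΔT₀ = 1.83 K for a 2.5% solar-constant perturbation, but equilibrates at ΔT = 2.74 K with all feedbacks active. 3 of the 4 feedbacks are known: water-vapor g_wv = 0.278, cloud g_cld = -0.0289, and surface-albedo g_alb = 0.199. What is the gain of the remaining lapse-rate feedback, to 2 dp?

Amplification A = ΔT/ΔT₀ = 2.74/1.83 = 1.497.
Total gain g = 1 − 1/A = 1 − 1/1.497 = 0.332.
Known gains sum to 0.278 − 0.0289 + 0.199 = 0.4481.
g_lr = 0.332 − 0.4481 = -0.12.

-0.12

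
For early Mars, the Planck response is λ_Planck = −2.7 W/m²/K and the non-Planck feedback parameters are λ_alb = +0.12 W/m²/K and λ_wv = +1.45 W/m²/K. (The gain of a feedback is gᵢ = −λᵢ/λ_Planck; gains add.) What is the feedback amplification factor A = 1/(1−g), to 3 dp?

2.389

Convert to gains: g_alb = 0.12/2.7 = 0.04444; g_wv = 1.45/2.7 = 0.537.
Total gain g = 0.58144.
A = 1/(1 − 0.58144) = 2.389.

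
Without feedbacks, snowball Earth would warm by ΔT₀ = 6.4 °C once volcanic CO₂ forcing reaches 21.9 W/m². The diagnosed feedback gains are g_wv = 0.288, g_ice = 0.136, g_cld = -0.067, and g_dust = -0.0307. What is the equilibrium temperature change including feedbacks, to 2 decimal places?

9.50 °C

Total gain g = 0.288 + 0.136 − 0.067 − 0.0307 = 0.3263.
Amplification A = 1/(1 − 0.3263) = 1.484.
ΔT = 6.4 × 1.484 = 9.50 °C.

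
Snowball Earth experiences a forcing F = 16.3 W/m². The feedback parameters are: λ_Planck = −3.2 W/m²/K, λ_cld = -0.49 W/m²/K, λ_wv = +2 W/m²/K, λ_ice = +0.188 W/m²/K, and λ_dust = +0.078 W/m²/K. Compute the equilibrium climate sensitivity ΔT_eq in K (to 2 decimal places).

Net feedback parameter λ = (−3.2) + (-0.49) + (+2) + (+0.188) + (+0.078) = -1.424 W/m²/K.
ΔT = −F/λ = −16.3/(-1.424) = 11.45 K.

11.45 K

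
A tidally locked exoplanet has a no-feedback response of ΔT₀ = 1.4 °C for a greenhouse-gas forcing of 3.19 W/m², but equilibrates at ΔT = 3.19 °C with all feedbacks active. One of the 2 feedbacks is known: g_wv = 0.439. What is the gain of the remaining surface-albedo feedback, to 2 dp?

0.12

Amplification A = ΔT/ΔT₀ = 3.19/1.4 = 2.279.
Total gain g = 1 − 1/A = 1 − 1/2.279 = 0.5612.
The known gain is 0.439.
g_alb = 0.5612 − 0.439 = 0.12.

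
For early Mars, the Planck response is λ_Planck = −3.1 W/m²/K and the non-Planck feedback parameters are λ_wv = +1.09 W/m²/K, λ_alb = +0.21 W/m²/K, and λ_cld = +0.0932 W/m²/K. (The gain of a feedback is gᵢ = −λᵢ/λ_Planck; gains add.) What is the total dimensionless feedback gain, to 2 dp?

Convert to gains: g_wv = 1.09/3.1 = 0.3516; g_alb = 0.21/3.1 = 0.06774; g_cld = 0.0932/3.1 = 0.03006.
Total gain g = 0.4494.

0.45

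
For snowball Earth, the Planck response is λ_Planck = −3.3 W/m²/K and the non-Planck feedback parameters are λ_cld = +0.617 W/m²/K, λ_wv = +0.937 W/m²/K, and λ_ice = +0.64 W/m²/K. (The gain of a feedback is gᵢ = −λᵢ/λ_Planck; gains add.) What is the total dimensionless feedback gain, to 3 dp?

Convert to gains: g_cld = 0.617/3.3 = 0.187; g_wv = 0.937/3.3 = 0.2839; g_ice = 0.64/3.3 = 0.1939.
Total gain g = 0.6648.

0.665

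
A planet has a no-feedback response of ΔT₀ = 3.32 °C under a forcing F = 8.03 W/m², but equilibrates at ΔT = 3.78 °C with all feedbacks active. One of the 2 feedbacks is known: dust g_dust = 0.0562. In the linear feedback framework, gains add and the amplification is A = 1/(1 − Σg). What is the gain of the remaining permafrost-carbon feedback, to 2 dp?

0.07

Amplification A = ΔT/ΔT₀ = 3.78/3.32 = 1.139.
Total gain g = 1 − 1/A = 1 − 1/1.139 = 0.122.
The known gain is 0.0562.
g_pf = 0.122 − 0.0562 = 0.07.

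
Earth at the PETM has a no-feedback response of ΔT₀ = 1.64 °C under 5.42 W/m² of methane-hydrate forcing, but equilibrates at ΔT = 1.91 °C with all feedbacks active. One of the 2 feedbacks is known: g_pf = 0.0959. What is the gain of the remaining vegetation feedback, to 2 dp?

0.05

Amplification A = ΔT/ΔT₀ = 1.91/1.64 = 1.165.
Total gain g = 1 − 1/A = 1 − 1/1.165 = 0.1416.
The known gain is 0.0959.
g_veg = 0.1416 − 0.0959 = 0.05.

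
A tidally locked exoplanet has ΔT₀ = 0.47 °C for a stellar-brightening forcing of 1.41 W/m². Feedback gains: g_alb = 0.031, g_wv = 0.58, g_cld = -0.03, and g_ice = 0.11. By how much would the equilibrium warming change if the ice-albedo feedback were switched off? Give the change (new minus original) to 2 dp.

-0.40 °C

Original: g = 0.691, ΔT = 0.47/(1−0.691) = 1.5210 °C.
Without ice-albedo: g' = 0.581, ΔT' = 0.47/(1−0.581) = 1.1217 °C.
Change = 1.1217 − 1.5210 = -0.40 °C.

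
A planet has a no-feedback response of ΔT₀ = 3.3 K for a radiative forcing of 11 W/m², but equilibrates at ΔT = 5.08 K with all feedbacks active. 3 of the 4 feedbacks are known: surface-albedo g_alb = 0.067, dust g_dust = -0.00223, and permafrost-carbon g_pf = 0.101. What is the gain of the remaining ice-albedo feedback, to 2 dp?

0.18

Amplification A = ΔT/ΔT₀ = 5.08/3.3 = 1.539.
Total gain g = 1 − 1/A = 1 − 1/1.539 = 0.3502.
Known gains sum to 0.067 − 0.00223 + 0.101 = 0.16577.
g_ice = 0.3502 − 0.16577 = 0.18.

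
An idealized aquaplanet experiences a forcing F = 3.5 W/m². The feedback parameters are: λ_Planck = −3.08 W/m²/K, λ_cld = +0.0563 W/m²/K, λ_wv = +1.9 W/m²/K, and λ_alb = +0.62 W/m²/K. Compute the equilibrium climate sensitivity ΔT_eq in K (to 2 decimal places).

6.95 K

Net feedback parameter λ = (−3.08) + (+0.0563) + (+1.9) + (+0.62) = -0.5037 W/m²/K.
ΔT = −F/λ = −3.5/(-0.5037) = 6.95 K.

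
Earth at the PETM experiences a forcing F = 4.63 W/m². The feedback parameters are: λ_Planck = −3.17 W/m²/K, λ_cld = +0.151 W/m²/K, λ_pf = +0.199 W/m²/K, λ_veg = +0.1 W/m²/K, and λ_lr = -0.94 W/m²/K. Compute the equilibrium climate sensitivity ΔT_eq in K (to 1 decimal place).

Net feedback parameter λ = (−3.17) + (+0.151) + (+0.199) + (+0.1) + (-0.94) = -3.66 W/m²/K.
ΔT = −F/λ = −4.63/(-3.66) = 1.3 K.

1.3 K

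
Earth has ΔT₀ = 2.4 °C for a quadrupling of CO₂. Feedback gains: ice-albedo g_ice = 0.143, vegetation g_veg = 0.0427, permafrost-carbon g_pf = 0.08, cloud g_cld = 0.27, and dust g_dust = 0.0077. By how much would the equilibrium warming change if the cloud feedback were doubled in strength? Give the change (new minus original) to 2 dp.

7.61 °C

Original: g = 0.5434, ΔT = 2.4/(1−0.5434) = 5.2562 °C.
With doubled cloud: g' = 0.8134, ΔT' = 2.4/(1−0.8134) = 12.8617 °C.
Change = 12.8617 − 5.2562 = 7.61 °C.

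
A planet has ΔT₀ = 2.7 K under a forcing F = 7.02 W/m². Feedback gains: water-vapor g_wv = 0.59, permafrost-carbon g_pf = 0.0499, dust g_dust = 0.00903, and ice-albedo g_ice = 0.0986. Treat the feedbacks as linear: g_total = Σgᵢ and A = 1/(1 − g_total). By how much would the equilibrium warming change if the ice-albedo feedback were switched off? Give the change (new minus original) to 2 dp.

Original: g = 0.74753, ΔT = 2.7/(1−0.74753) = 10.6943 K.
Without ice-albedo: g' = 0.64893, ΔT' = 2.7/(1−0.64893) = 7.6908 K.
Change = 7.6908 − 10.6943 = -3.00 K.

-3.00 K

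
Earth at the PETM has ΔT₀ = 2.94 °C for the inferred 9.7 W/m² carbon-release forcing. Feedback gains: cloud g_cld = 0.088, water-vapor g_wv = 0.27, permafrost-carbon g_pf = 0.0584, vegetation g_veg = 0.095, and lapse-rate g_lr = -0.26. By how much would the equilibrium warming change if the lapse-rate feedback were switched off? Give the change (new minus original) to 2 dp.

Original: g = 0.2514, ΔT = 2.94/(1−0.2514) = 3.9273 °C.
Without lapse-rate: g' = 0.5114, ΔT' = 2.94/(1−0.5114) = 6.0172 °C.
Change = 6.0172 − 3.9273 = 2.09 °C.

2.09 °C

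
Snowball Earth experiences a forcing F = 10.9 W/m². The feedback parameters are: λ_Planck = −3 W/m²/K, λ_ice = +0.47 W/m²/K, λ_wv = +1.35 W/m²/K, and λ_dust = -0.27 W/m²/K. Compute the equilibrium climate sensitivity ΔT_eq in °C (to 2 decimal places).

7.52 °C

Net feedback parameter λ = (−3) + (+0.47) + (+1.35) + (-0.27) = -1.45 W/m²/K.
ΔT = −F/λ = −10.9/(-1.45) = 7.52 °C.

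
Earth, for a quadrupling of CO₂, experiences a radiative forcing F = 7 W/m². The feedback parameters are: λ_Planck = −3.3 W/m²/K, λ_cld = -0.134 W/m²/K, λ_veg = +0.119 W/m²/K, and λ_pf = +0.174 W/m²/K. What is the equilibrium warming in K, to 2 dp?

2.23 K

Net feedback parameter λ = (−3.3) + (-0.134) + (+0.119) + (+0.174) = -3.141 W/m²/K.
ΔT = −F/λ = −7/(-3.141) = 2.23 K.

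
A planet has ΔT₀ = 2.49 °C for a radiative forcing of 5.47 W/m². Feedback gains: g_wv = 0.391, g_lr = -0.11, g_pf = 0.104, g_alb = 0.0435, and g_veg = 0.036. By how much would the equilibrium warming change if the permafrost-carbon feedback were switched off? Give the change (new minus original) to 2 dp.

Original: g = 0.4645, ΔT = 2.49/(1−0.4645) = 4.6499 °C.
Without permafrost-carbon: g' = 0.3605, ΔT' = 2.49/(1−0.3605) = 3.8937 °C.
Change = 3.8937 − 4.6499 = -0.76 °C.

-0.76 °C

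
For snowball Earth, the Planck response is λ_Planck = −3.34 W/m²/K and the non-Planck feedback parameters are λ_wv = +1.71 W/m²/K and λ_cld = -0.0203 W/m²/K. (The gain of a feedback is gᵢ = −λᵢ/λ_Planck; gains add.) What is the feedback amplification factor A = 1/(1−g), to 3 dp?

Convert to gains: g_wv = 1.71/3.34 = 0.512; g_cld = -0.0203/3.34 = -0.006078.
Total gain g = 0.505922.
A = 1/(1 − 0.505922) = 2.024.

2.024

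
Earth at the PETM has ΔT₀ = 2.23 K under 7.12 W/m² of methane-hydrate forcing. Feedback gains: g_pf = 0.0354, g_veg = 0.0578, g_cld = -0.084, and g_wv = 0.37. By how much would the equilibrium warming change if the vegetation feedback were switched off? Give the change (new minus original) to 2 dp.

Original: g = 0.3792, ΔT = 2.23/(1−0.3792) = 3.5921 K.
Without vegetation: g' = 0.3214, ΔT' = 2.23/(1−0.3214) = 3.2862 K.
Change = 3.2862 − 3.5921 = -0.31 K.

-0.31 K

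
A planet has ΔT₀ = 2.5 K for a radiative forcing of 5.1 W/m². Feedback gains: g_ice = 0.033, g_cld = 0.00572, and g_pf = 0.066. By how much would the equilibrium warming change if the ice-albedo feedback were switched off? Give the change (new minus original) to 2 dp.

-0.10 K

Original: g = 0.10472, ΔT = 2.5/(1−0.10472) = 2.7924 K.
Without ice-albedo: g' = 0.07172, ΔT' = 2.5/(1−0.07172) = 2.6932 K.
Change = 2.6932 − 2.7924 = -0.10 K.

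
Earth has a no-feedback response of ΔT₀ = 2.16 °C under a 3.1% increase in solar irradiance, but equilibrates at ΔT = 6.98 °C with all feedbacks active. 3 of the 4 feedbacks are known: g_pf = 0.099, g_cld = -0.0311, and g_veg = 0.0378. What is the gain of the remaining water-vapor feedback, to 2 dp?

Amplification A = ΔT/ΔT₀ = 6.98/2.16 = 3.231.
Total gain g = 1 − 1/A = 1 − 1/3.231 = 0.6905.
Known gains sum to 0.099 − 0.0311 + 0.0378 = 0.1057.
g_wv = 0.6905 − 0.1057 = 0.58.

0.58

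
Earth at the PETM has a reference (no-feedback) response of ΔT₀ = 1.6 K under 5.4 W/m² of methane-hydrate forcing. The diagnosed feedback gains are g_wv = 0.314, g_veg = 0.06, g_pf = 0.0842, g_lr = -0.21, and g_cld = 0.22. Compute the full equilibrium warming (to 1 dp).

3.0 K

Total gain g = 0.314 + 0.06 + 0.0842 − 0.21 + 0.22 = 0.4682.
Amplification A = 1/(1 − 0.4682) = 1.88.
ΔT = 1.6 × 1.88 = 3.0 K.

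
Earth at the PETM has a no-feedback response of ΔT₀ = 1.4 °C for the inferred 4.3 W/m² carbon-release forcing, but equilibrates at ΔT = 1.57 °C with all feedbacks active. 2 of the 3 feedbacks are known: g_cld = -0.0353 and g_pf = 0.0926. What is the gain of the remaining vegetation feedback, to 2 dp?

0.05

Amplification A = ΔT/ΔT₀ = 1.57/1.4 = 1.121.
Total gain g = 1 − 1/A = 1 − 1/1.121 = 0.1079.
Known gains sum to -0.0353 + 0.0926 = 0.0573.
g_veg = 0.1079 − 0.0573 = 0.05.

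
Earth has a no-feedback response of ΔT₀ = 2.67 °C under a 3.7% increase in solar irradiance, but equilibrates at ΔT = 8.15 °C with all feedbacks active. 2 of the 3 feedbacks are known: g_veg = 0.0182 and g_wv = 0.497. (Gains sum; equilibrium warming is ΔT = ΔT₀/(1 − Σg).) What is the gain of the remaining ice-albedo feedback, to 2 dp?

Amplification A = ΔT/ΔT₀ = 8.15/2.67 = 3.052.
Total gain g = 1 − 1/A = 1 − 1/3.052 = 0.6723.
Known gains sum to 0.0182 + 0.497 = 0.5152.
g_ice = 0.6723 − 0.5152 = 0.16.

0.16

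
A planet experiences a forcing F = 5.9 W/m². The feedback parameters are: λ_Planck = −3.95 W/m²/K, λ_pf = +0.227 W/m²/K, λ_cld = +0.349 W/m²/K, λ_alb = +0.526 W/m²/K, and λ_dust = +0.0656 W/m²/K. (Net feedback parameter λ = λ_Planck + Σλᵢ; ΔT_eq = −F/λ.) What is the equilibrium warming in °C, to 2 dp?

Net feedback parameter λ = (−3.95) + (+0.227) + (+0.349) + (+0.526) + (+0.0656) = -2.7824 W/m²/K.
ΔT = −F/λ = −5.9/(-2.7824) = 2.12 °C.

2.12 °C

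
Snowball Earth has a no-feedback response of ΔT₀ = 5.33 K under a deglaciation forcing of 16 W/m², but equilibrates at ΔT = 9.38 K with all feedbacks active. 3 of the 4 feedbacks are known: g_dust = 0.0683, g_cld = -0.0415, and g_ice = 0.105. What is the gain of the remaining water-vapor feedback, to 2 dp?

0.30

Amplification A = ΔT/ΔT₀ = 9.38/5.33 = 1.76.
Total gain g = 1 − 1/A = 1 − 1/1.76 = 0.4318.
Known gains sum to 0.0683 − 0.0415 + 0.105 = 0.1318.
g_wv = 0.4318 − 0.1318 = 0.30.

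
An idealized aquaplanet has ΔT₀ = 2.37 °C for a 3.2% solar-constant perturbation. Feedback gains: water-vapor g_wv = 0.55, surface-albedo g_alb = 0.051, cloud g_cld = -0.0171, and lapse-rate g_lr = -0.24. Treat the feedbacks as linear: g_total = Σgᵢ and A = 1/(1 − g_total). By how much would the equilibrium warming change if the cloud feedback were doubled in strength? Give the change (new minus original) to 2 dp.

-0.09 °C

Original: g = 0.3439, ΔT = 2.37/(1−0.3439) = 3.6123 °C.
With doubled cloud: g' = 0.3268, ΔT' = 2.37/(1−0.3268) = 3.5205 °C.
Change = 3.5205 − 3.6123 = -0.09 °C.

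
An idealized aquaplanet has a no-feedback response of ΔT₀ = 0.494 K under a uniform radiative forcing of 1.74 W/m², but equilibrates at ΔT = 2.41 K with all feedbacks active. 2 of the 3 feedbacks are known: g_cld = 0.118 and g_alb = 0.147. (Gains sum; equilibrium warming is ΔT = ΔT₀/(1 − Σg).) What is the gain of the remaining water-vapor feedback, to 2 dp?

Amplification A = ΔT/ΔT₀ = 2.41/0.494 = 4.879.
Total gain g = 1 − 1/A = 1 − 1/4.879 = 0.795.
Known gains sum to 0.118 + 0.147 = 0.265.
g_wv = 0.795 − 0.265 = 0.53.

0.53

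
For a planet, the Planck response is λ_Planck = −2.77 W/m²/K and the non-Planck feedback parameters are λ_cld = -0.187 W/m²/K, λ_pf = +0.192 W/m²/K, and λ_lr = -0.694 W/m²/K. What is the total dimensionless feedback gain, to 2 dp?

-0.25

Convert to gains: g_cld = -0.187/2.77 = -0.06751; g_pf = 0.192/2.77 = 0.06931; g_lr = -0.694/2.77 = -0.2505.
Total gain g = -0.2487.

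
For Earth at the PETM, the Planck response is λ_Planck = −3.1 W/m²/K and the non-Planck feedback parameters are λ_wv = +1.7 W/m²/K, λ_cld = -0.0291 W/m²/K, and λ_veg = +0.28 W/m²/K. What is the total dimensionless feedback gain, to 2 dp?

Convert to gains: g_wv = 1.7/3.1 = 0.5484; g_cld = -0.0291/3.1 = -0.009387; g_veg = 0.28/3.1 = 0.09032.
Total gain g = 0.629333.

0.63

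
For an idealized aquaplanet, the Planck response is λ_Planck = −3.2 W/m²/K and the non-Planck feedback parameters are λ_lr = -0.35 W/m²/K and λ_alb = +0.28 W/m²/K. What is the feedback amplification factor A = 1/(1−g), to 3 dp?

Convert to gains: g_lr = -0.35/3.2 = -0.1094; g_alb = 0.28/3.2 = 0.0875.
Total gain g = -0.0219.
A = 1/(1 + 0.0219) = 0.979.

0.979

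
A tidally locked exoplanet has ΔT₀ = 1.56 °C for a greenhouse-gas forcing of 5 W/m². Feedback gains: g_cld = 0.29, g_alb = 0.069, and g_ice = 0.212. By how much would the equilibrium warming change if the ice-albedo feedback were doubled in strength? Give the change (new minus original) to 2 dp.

Original: g = 0.571, ΔT = 1.56/(1−0.571) = 3.6364 °C.
With doubled ice-albedo: g' = 0.783, ΔT' = 1.56/(1−0.783) = 7.1889 °C.
Change = 7.1889 − 3.6364 = 3.55 °C.

3.55 °C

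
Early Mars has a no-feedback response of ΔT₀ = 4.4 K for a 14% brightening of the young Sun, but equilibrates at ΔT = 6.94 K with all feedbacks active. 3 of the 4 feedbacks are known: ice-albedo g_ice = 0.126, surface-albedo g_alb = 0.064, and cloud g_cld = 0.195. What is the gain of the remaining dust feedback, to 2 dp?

-0.02

Amplification A = ΔT/ΔT₀ = 6.94/4.4 = 1.577.
Total gain g = 1 − 1/A = 1 − 1/1.577 = 0.3659.
Known gains sum to 0.126 + 0.064 + 0.195 = 0.385.
g_dust = 0.3659 − 0.385 = -0.02.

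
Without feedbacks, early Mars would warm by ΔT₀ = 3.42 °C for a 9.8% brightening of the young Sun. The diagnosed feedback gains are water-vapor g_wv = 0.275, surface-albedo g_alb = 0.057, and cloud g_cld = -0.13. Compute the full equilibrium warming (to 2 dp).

Total gain g = 0.275 + 0.057 − 0.13 = 0.202.
Amplification A = 1/(1 − 0.202) = 1.253.
ΔT = 3.42 × 1.253 = 4.29 °C.

4.29 °C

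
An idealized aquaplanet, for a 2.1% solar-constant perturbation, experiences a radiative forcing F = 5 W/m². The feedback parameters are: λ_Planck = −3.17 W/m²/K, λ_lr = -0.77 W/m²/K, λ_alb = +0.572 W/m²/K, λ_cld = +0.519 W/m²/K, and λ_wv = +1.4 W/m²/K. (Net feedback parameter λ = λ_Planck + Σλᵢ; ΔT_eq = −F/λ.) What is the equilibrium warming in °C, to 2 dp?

3.45 °C

Net feedback parameter λ = (−3.17) + (-0.77) + (+0.572) + (+0.519) + (+1.4) = -1.449 W/m²/K.
ΔT = −F/λ = −5/(-1.449) = 3.45 °C.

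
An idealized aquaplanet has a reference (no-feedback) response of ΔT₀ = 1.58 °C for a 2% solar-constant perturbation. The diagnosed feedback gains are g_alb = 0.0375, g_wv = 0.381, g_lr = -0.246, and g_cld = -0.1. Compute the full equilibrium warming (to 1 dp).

1.7 °C

Total gain g = 0.0375 + 0.381 − 0.246 − 0.1 = 0.0725.
Amplification A = 1/(1 − 0.0725) = 1.078.
ΔT = 1.58 × 1.078 = 1.7 °C.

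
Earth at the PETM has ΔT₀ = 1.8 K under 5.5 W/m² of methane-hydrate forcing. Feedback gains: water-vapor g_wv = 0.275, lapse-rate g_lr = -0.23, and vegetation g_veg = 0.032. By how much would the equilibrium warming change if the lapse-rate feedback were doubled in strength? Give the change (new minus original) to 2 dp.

Original: g = 0.077, ΔT = 1.8/(1−0.077) = 1.9502 K.
With doubled lapse-rate: g' = -0.153, ΔT' = 1.8/(1+0.153) = 1.5611 K.
Change = 1.5611 − 1.9502 = -0.39 K.

-0.39 K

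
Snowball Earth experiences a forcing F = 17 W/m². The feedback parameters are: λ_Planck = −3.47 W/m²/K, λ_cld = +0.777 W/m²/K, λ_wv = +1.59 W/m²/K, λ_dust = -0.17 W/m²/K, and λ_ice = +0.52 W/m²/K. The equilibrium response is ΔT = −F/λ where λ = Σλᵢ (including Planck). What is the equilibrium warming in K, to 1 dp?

Net feedback parameter λ = (−3.47) + (+0.777) + (+1.59) + (-0.17) + (+0.52) = -0.753 W/m²/K.
ΔT = −F/λ = −17/(-0.753) = 22.6 K.

22.6 K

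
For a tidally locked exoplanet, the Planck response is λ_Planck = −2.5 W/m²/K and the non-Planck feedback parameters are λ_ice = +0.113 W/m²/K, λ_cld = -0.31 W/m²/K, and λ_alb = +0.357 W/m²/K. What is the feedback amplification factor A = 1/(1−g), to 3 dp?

1.068

Convert to gains: g_ice = 0.113/2.5 = 0.0452; g_cld = -0.31/2.5 = -0.124; g_alb = 0.357/2.5 = 0.1428.
Total gain g = 0.064.
A = 1/(1 − 0.064) = 1.068.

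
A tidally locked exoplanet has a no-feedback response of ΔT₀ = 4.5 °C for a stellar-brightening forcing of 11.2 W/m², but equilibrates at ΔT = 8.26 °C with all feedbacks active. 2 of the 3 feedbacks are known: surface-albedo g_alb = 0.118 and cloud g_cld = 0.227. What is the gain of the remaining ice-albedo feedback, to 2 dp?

Amplification A = ΔT/ΔT₀ = 8.26/4.5 = 1.836.
Total gain g = 1 − 1/A = 1 − 1/1.836 = 0.4553.
Known gains sum to 0.118 + 0.227 = 0.345.
g_ice = 0.4553 − 0.345 = 0.11.

0.11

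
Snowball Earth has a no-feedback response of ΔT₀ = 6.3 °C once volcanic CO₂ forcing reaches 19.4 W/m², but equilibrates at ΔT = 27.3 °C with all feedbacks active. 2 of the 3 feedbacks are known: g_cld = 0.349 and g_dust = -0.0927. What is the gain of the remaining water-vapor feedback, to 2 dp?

Amplification A = ΔT/ΔT₀ = 27.3/6.3 = 4.333.
Total gain g = 1 − 1/A = 1 − 1/4.333 = 0.7692.
Known gains sum to 0.349 − 0.0927 = 0.2563.
g_wv = 0.7692 − 0.2563 = 0.51.

0.51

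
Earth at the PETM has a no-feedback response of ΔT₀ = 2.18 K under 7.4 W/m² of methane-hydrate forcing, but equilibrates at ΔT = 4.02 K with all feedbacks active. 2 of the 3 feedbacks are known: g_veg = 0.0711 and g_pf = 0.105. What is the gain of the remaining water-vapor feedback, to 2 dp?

0.28

Amplification A = ΔT/ΔT₀ = 4.02/2.18 = 1.844.
Total gain g = 1 − 1/A = 1 − 1/1.844 = 0.4577.
Known gains sum to 0.0711 + 0.105 = 0.1761.
g_wv = 0.4577 − 0.1761 = 0.28.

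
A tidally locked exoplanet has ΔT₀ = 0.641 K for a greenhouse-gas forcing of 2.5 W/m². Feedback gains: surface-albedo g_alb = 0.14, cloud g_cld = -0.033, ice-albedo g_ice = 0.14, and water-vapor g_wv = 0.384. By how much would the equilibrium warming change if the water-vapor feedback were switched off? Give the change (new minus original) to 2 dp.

Original: g = 0.631, ΔT = 0.641/(1−0.631) = 1.7371 K.
Without water-vapor: g' = 0.247, ΔT' = 0.641/(1−0.247) = 0.8513 K.
Change = 0.8513 − 1.7371 = -0.89 K.

-0.89 K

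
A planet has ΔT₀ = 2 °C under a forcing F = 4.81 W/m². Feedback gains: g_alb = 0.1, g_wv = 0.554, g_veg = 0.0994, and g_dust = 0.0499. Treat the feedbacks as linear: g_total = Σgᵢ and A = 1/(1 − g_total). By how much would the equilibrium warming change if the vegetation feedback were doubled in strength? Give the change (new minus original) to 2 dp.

10.39 °C

Original: g = 0.8033, ΔT = 2/(1−0.8033) = 10.1678 °C.
With doubled vegetation: g' = 0.9027, ΔT' = 2/(1−0.9027) = 20.5550 °C.
Change = 20.5550 − 10.1678 = 10.39 °C.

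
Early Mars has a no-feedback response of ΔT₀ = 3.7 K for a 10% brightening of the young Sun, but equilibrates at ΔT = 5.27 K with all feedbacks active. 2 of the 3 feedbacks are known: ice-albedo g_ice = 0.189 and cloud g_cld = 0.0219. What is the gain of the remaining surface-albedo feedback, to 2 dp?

0.09

Amplification A = ΔT/ΔT₀ = 5.27/3.7 = 1.424.
Total gain g = 1 − 1/A = 1 − 1/1.424 = 0.2978.
Known gains sum to 0.189 + 0.0219 = 0.2109.
g_alb = 0.2978 − 0.2109 = 0.09.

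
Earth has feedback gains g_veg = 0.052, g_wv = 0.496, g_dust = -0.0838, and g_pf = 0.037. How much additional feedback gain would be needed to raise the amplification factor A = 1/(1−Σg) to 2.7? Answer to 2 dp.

Current total gain = 0.5012.
Target gain for A = 2.7: g* = 1 − 1/2.7 = 0.6296.
Additional gain needed = 0.6296 − 0.5012 = 0.13.

0.13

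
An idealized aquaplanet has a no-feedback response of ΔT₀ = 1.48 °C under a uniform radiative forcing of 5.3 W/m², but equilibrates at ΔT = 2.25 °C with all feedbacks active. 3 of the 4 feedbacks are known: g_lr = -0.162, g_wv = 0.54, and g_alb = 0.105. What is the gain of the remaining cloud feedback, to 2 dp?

-0.14

Amplification A = ΔT/ΔT₀ = 2.25/1.48 = 1.52.
Total gain g = 1 − 1/A = 1 − 1/1.52 = 0.3421.
Known gains sum to -0.162 + 0.54 + 0.105 = 0.483.
g_cld = 0.3421 − 0.483 = -0.14.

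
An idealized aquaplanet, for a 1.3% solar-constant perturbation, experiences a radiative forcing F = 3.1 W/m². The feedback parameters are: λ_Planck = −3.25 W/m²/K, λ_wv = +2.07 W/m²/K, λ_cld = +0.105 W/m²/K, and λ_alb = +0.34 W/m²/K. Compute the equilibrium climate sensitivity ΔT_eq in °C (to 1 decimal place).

Net feedback parameter λ = (−3.25) + (+2.07) + (+0.105) + (+0.34) = -0.735 W/m²/K.
ΔT = −F/λ = −3.1/(-0.735) = 4.2 °C.

4.2 °C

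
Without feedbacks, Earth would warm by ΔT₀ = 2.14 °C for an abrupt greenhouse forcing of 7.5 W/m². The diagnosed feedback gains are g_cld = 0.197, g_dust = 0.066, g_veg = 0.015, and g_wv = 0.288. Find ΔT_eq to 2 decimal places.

Total gain g = 0.197 + 0.066 + 0.015 + 0.288 = 0.566.
Amplification A = 1/(1 − 0.566) = 2.304.
ΔT = 2.14 × 2.304 = 4.93 °C.

4.93 °C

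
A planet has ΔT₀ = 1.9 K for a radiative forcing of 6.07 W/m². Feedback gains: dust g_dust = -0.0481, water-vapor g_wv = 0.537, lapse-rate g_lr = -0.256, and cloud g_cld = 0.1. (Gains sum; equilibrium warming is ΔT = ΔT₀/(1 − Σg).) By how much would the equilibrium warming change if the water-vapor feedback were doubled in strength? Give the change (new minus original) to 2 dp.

11.76 K

Original: g = 0.3329, ΔT = 1.9/(1−0.3329) = 2.8481 K.
With doubled water-vapor: g' = 0.8699, ΔT' = 1.9/(1−0.8699) = 14.6042 K.
Change = 14.6042 − 2.8481 = 11.76 K.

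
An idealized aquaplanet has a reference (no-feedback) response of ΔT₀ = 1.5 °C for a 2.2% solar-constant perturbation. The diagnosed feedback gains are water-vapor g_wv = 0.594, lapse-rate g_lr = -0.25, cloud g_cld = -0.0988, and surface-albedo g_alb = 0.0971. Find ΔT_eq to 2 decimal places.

Total gain g = 0.594 − 0.25 − 0.0988 + 0.0971 = 0.3423.
Amplification A = 1/(1 − 0.3423) = 1.52.
ΔT = 1.5 × 1.52 = 2.28 °C.

2.28 °C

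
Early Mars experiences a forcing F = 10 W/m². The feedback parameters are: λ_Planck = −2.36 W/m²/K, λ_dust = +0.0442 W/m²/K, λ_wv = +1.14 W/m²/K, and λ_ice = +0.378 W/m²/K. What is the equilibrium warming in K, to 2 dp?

Net feedback parameter λ = (−2.36) + (+0.0442) + (+1.14) + (+0.378) = -0.7978 W/m²/K.
ΔT = −F/λ = −10/(-0.7978) = 12.53 K.

12.53 K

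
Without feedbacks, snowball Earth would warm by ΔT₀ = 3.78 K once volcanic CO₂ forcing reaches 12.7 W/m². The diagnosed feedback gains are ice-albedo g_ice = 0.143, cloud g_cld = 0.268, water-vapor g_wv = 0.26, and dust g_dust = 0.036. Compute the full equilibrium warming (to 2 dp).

12.90 K

Total gain g = 0.143 + 0.268 + 0.26 + 0.036 = 0.707.
Amplification A = 1/(1 − 0.707) = 3.413.
ΔT = 3.78 × 3.413 = 12.90 K.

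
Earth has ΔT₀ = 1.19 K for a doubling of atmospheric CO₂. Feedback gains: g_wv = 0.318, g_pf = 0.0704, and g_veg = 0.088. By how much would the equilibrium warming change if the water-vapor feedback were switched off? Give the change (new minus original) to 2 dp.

-0.86 K

Original: g = 0.4764, ΔT = 1.19/(1−0.4764) = 2.2727 K.
Without water-vapor: g' = 0.1584, ΔT' = 1.19/(1−0.1584) = 1.4140 K.
Change = 1.4140 − 2.2727 = -0.86 K.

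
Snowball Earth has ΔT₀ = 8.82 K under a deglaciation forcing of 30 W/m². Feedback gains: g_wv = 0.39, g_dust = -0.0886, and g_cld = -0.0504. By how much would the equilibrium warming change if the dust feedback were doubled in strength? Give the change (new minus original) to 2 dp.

-1.25 K

Original: g = 0.251, ΔT = 8.82/(1−0.251) = 11.7757 K.
With doubled dust: g' = 0.1624, ΔT' = 8.82/(1−0.1624) = 10.5301 K.
Change = 10.5301 − 11.7757 = -1.25 K.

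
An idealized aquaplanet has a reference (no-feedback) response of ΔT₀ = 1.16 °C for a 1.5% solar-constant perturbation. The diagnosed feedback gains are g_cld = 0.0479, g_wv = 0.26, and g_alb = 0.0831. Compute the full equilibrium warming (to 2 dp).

Total gain g = 0.0479 + 0.26 + 0.0831 = 0.391.
Amplification A = 1/(1 − 0.391) = 1.642.
ΔT = 1.16 × 1.642 = 1.90 °C.

1.90 °C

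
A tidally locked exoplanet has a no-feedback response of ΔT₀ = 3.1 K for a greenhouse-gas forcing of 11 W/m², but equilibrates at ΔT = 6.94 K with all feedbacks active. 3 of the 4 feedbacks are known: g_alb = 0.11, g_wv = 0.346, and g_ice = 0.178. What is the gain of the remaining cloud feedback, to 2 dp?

-0.08

Amplification A = ΔT/ΔT₀ = 6.94/3.1 = 2.239.
Total gain g = 1 − 1/A = 1 − 1/2.239 = 0.5534.
Known gains sum to 0.11 + 0.346 + 0.178 = 0.634.
g_cld = 0.5534 − 0.634 = -0.08.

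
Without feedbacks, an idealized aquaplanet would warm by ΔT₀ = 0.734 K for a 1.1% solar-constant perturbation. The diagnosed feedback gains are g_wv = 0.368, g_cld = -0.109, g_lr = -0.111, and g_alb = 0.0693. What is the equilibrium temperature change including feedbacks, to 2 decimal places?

0.94 K

Total gain g = 0.368 − 0.109 − 0.111 + 0.0693 = 0.2173.
Amplification A = 1/(1 − 0.2173) = 1.278.
ΔT = 0.734 × 1.278 = 0.94 K.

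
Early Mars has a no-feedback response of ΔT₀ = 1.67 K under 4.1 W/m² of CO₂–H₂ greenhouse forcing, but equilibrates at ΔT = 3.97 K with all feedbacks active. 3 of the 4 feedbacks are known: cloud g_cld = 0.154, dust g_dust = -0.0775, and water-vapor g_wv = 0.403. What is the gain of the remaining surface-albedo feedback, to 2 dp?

0.10

Amplification A = ΔT/ΔT₀ = 3.97/1.67 = 2.377.
Total gain g = 1 − 1/A = 1 − 1/2.377 = 0.5793.
Known gains sum to 0.154 − 0.0775 + 0.403 = 0.4795.
g_alb = 0.5793 − 0.4795 = 0.10.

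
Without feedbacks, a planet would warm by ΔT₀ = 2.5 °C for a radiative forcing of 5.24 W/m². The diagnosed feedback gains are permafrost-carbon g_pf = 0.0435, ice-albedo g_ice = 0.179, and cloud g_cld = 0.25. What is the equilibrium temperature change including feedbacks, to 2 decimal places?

4.74 °C

Total gain g = 0.0435 + 0.179 + 0.25 = 0.4725.
Amplification A = 1/(1 − 0.4725) = 1.896.
ΔT = 2.5 × 1.896 = 4.74 °C.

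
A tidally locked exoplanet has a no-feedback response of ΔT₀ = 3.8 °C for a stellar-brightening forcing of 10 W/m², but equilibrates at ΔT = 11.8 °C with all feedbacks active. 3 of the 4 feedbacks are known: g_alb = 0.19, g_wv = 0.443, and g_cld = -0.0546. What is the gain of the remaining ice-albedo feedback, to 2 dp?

0.10

Amplification A = ΔT/ΔT₀ = 11.8/3.8 = 3.105.
Total gain g = 1 − 1/A = 1 − 1/3.105 = 0.6779.
Known gains sum to 0.19 + 0.443 − 0.0546 = 0.5784.
g_ice = 0.6779 − 0.5784 = 0.10.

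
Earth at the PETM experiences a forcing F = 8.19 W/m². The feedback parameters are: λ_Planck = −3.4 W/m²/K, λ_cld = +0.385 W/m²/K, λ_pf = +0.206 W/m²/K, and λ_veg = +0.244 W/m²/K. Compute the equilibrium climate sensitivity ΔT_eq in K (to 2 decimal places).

Net feedback parameter λ = (−3.4) + (+0.385) + (+0.206) + (+0.244) = -2.565 W/m²/K.
ΔT = −F/λ = −8.19/(-2.565) = 3.19 K.

3.19 K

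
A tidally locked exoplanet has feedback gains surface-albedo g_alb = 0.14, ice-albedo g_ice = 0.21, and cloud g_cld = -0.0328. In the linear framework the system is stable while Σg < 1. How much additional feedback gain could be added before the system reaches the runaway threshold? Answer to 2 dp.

0.68

Current total gain = 0.14 + 0.21 − 0.0328 = 0.3172.
Margin to runaway = 1 − 0.3172 = 0.68.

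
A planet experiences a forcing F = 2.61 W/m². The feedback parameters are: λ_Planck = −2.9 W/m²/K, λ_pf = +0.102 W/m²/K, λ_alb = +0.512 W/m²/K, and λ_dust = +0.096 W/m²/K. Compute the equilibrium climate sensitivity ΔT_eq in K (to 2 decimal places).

Net feedback parameter λ = (−2.9) + (+0.102) + (+0.512) + (+0.096) = -2.19 W/m²/K.
ΔT = −F/λ = −2.61/(-2.19) = 1.19 K.

1.19 K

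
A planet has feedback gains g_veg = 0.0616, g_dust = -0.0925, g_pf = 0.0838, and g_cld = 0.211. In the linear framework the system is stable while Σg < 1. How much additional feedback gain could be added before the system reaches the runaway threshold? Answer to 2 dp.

Current total gain = 0.0616 − 0.0925 + 0.0838 + 0.211 = 0.2639.
Margin to runaway = 1 − 0.2639 = 0.74.

0.74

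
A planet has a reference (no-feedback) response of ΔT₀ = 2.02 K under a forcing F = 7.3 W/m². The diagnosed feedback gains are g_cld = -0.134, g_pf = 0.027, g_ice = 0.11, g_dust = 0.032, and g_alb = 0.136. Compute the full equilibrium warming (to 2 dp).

2.44 K

Total gain g = -0.134 + 0.027 + 0.11 + 0.032 + 0.136 = 0.171.
Amplification A = 1/(1 − 0.171) = 1.206.
ΔT = 2.02 × 1.206 = 2.44 K.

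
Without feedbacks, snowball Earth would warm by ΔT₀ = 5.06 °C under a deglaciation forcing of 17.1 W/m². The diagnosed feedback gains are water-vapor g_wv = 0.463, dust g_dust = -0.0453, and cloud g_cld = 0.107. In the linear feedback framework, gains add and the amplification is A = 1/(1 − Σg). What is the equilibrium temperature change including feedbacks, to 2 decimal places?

10.65 °C

Total gain g = 0.463 − 0.0453 + 0.107 = 0.5247.
Amplification A = 1/(1 − 0.5247) = 2.104.
ΔT = 5.06 × 2.104 = 10.65 °C.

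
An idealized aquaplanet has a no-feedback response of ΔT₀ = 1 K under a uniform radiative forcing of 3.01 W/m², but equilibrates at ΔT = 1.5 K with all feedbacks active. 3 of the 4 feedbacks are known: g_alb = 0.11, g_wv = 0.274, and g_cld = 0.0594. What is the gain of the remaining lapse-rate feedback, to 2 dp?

Amplification A = ΔT/ΔT₀ = 1.5/1 = 1.5.
Total gain g = 1 − 1/A = 1 − 1/1.5 = 0.3333.
Known gains sum to 0.11 + 0.274 + 0.0594 = 0.4434.
g_lr = 0.3333 − 0.4434 = -0.11.

-0.11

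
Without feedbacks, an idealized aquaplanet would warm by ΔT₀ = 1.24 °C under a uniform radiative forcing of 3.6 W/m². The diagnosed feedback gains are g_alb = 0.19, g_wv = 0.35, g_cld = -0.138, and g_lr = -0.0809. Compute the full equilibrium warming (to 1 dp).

1.8 °C

Total gain g = 0.19 + 0.35 − 0.138 − 0.0809 = 0.3211.
Amplification A = 1/(1 − 0.3211) = 1.473.
ΔT = 1.24 × 1.473 = 1.8 °C.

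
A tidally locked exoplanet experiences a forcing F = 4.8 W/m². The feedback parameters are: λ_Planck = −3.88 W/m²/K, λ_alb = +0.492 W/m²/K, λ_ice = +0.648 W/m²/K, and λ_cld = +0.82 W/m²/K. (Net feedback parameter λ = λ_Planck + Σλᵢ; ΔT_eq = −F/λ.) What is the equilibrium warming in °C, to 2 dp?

Net feedback parameter λ = (−3.88) + (+0.492) + (+0.648) + (+0.82) = -1.92 W/m²/K.
ΔT = −F/λ = −4.8/(-1.92) = 2.50 °C.

2.50 °C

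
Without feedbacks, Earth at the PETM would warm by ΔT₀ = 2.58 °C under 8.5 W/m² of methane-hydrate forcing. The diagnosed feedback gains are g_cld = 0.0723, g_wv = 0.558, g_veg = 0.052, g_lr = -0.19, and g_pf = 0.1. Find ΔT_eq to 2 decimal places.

Total gain g = 0.0723 + 0.558 + 0.052 − 0.19 + 0.1 = 0.5923.
Amplification A = 1/(1 − 0.5923) = 2.453.
ΔT = 2.58 × 2.453 = 6.33 °C.

6.33 °C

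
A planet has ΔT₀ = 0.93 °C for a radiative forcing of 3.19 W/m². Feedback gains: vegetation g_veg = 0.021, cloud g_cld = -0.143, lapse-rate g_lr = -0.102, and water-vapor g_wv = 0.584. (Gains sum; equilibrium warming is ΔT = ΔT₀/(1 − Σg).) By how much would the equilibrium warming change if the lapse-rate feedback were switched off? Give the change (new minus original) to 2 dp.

Original: g = 0.36, ΔT = 0.93/(1−0.36) = 1.4531 °C.
Without lapse-rate: g' = 0.462, ΔT' = 0.93/(1−0.462) = 1.7286 °C.
Change = 1.7286 − 1.4531 = 0.28 °C.

0.28 °C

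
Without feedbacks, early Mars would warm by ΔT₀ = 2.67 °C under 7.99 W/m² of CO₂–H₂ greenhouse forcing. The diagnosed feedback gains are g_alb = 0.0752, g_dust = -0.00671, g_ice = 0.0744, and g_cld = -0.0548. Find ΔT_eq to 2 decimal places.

Total gain g = 0.0752 − 0.00671 + 0.0744 − 0.0548 = 0.08809.
Amplification A = 1/(1 − 0.08809) = 1.097.
ΔT = 2.67 × 1.097 = 2.93 °C.

2.93 °C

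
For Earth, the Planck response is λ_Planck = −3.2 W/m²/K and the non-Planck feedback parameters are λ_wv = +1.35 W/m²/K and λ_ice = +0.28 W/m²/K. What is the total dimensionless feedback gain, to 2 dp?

Convert to gains: g_wv = 1.35/3.2 = 0.4219; g_ice = 0.28/3.2 = 0.0875.
Total gain g = 0.5094.

0.51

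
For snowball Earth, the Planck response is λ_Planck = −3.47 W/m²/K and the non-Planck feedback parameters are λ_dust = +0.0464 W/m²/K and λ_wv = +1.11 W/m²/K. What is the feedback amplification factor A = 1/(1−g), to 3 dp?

Convert to gains: g_dust = 0.0464/3.47 = 0.01337; g_wv = 1.11/3.47 = 0.3199.
Total gain g = 0.33327.
A = 1/(1 − 0.33327) = 1.500.

1.500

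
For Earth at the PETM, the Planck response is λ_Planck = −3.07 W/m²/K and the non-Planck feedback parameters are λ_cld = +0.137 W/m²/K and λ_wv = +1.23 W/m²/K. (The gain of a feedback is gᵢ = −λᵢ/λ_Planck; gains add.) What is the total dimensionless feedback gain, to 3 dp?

Convert to gains: g_cld = 0.137/3.07 = 0.04463; g_wv = 1.23/3.07 = 0.4007.
Total gain g = 0.44533.

0.445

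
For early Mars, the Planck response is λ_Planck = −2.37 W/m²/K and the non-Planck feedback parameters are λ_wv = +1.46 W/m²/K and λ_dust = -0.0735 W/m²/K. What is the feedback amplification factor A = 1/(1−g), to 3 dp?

2.410

Convert to gains: g_wv = 1.46/2.37 = 0.616; g_dust = -0.0735/2.37 = -0.03101.
Total gain g = 0.58499.
A = 1/(1 − 0.58499) = 2.410.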